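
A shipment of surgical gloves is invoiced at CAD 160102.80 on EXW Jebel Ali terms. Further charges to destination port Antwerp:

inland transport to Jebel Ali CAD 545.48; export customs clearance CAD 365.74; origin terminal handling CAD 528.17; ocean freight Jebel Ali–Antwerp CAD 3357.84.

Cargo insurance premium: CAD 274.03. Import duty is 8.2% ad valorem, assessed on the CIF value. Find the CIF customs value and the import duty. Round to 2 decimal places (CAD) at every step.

CIF value: CAD 165174.06; import duty: CAD 13544.27

CIF = EXW price + pre-shipment costs + freight + insurance
CIF = 160102.80 + 545.48 + 365.74 + 528.17 + 3357.84 + 274.03 = 165174.06
Import duty = 165174.06 × 8.2% = 13544.27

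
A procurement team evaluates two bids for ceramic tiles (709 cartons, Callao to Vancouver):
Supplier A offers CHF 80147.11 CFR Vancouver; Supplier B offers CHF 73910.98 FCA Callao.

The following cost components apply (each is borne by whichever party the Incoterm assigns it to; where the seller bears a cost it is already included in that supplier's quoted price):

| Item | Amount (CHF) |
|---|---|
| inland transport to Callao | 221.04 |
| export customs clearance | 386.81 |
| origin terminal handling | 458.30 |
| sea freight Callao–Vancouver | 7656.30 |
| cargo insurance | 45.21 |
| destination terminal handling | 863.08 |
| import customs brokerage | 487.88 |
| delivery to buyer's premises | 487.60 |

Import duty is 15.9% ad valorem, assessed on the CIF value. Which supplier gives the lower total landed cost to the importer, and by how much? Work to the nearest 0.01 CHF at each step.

Supplier A is cheaper by CHF 2177.15

Supplier A (CFR):
CIF value = CFR price + insurance = 80147.11 + 45.21 = 80192.32
Import duty = 80192.32 × 15.9% = 12750.58
Buyer bears (A): 45.21 + 863.08 + 487.88 + 487.60 = 1883.77
Landed cost (A) = invoice 80147.11 + 1883.77 + duty 12750.58 = 94781.46
Supplier B (FCA):
CIF value = FCA price + origin terminal + freight + insurance = 73910.98 + 458.30 + 7656.30 + 45.21 = 82070.79
Import duty = 82070.79 × 15.9% = 13049.26
Buyer bears (B): 458.30 + 7656.30 + 45.21 + 863.08 + 487.88 + 487.60 = 9998.37
Landed cost (B) = invoice 73910.98 + 9998.37 + duty 13049.26 = 96958.61
Difference = |94781.46 − 96958.61| = 2177.15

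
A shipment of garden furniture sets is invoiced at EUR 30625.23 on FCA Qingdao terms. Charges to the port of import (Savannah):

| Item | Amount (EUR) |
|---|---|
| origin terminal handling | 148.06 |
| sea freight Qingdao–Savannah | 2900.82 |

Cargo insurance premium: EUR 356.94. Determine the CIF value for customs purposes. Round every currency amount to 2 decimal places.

CIF value: EUR 34031.05

CIF = FCA price + pre-shipment costs + freight + insurance
CIF = 30625.23 + 148.06 + 2900.82 + 356.94 = 34031.05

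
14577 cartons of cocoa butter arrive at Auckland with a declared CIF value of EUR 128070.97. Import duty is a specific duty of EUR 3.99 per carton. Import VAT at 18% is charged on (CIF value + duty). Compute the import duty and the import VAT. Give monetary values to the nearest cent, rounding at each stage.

Import duty: EUR 58162.23; import VAT: EUR 33521.98

Import duty = 14577 × 3.99 = 58162.23
VAT base = CIF + duty = 128070.97 + 58162.23 = 186233.20
Import VAT = 186233.20 × 18% = 33521.98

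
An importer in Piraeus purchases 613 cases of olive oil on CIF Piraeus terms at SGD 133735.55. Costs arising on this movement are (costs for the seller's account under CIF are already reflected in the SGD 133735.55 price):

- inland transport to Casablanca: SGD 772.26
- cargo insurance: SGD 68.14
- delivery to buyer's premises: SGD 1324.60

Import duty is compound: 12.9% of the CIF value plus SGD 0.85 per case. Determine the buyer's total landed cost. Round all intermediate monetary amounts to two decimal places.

CIF: the seller pays costs through ocean freight and marine insurance to the destination port.
Already in the invoice (seller's account under CIF): inland to port, insurance — exclude.
The CIF price already equals the CIF value: 133735.55
Ad valorem component: 133735.55 × 12.9% = 17251.89
Specific component: 613 × 0.85 = 521.05
Import duty = 17251.89 + 521.05 = 17772.94
Buyer bears: delivery 1324.60 + duty 17772.94 = 19097.54
Landed cost = invoice 133735.55 + 19097.54 = 152833.09

Total landed cost: SGD 152833.09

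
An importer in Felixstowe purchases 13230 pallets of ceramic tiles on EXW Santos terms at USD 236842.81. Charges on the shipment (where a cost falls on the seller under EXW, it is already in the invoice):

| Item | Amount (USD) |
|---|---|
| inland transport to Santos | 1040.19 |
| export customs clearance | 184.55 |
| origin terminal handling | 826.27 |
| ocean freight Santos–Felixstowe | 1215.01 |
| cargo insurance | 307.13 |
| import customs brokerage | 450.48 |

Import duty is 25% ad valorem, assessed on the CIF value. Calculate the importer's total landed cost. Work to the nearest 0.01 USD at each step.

Total landed cost: USD 300970.43

EXW: the seller makes goods available at their premises; the buyer bears all onward costs.
CIF value = EXW price + inland to port + export clearance + origin terminal + freight + insurance = 236842.81 + 1040.19 + 184.55 + 826.27 + 1215.01 + 307.13 = 240415.96
Import duty = 240415.96 × 25% = 60103.99
Buyer bears: inland to port 1040.19 + export clearance 184.55 + origin terminal 826.27 + freight 1215.01 + insurance 307.13 + brokerage 450.48 + duty 60103.99 = 64127.62
Landed cost = invoice 236842.81 + 64127.62 = 300970.43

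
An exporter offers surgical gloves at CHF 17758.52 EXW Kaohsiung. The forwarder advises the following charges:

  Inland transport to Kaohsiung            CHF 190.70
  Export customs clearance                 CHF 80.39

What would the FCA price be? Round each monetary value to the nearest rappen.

FCA price: CHF 18029.61

From EXW to FCA, the seller additionally bears: inland to port, export clearance.
FCA price = 17758.52 + 190.70 + 80.39 = 18029.61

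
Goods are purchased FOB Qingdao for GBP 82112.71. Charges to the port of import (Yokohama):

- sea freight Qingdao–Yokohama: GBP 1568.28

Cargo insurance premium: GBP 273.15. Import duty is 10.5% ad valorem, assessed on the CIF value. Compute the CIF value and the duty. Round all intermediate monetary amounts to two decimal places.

CIF value: GBP 83954.14; import duty: GBP 8815.18

CIF = FOB price + freight + insurance
CIF = 82112.71 + 1568.28 + 273.15 = 83954.14
Import duty = 83954.14 × 10.5% = 8815.18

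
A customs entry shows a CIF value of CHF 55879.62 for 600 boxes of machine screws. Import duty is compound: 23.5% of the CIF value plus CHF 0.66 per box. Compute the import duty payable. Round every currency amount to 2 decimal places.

Import duty: CHF 13527.71

Ad valorem component: 55879.62 × 23.5% = 13131.71
Specific component: 600 × 0.66 = 396.00
Import duty = 13131.71 + 396.00 = 13527.71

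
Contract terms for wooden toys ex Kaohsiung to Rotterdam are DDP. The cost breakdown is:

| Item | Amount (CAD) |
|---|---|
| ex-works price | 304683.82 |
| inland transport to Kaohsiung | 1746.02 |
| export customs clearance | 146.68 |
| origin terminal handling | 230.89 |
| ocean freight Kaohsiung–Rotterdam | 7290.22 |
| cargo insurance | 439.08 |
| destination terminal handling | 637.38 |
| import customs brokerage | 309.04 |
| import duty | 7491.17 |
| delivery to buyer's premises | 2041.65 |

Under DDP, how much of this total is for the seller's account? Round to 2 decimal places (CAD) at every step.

Seller's account: CAD 325015.95

DDP: the seller bears all costs including import duty.
Seller's account: goods 304683.82 + inland to port 1746.02 + export clearance 146.68 + origin terminal 230.89 + freight 7290.22 + insurance 439.08 + destination terminal 637.38 + brokerage 309.04 + duty 7491.17 + delivery 2041.65 = 325015.95
Buyer's account: 0.00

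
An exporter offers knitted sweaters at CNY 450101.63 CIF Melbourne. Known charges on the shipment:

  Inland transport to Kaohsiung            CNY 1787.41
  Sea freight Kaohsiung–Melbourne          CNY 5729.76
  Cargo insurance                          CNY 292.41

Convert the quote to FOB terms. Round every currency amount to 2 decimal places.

FOB price: CNY 444079.46

Not relevant to the conversion: inland to port — on the seller under both CIF and FOB; already in the CIF price and stays in the FOB price.
From CIF to FOB, the seller no longer bears: freight, insurance.
FOB price = 450101.63 − 5729.76 − 292.41 = 444079.46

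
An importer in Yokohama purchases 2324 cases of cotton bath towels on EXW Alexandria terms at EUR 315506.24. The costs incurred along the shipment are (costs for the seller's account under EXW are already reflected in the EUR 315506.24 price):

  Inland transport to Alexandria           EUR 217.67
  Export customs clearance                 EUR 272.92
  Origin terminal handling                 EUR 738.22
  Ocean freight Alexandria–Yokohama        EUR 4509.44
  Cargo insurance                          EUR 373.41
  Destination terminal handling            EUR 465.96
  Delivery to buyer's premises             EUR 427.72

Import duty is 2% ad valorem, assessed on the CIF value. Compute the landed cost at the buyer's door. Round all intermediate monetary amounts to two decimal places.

Total landed cost: EUR 328943.94

EXW: the seller makes goods available at their premises; the buyer bears all onward costs.
CIF value = EXW price + inland to port + export clearance + origin terminal + freight + insurance = 315506.24 + 217.67 + 272.92 + 738.22 + 4509.44 + 373.41 = 321617.90
Import duty = 321617.90 × 2% = 6432.36
Buyer bears: inland to port 217.67 + export clearance 272.92 + origin terminal 738.22 + freight 4509.44 + insurance 373.41 + destination terminal 465.96 + delivery 427.72 + duty 6432.36 = 13437.70
Landed cost = invoice 315506.24 + 13437.70 = 328943.94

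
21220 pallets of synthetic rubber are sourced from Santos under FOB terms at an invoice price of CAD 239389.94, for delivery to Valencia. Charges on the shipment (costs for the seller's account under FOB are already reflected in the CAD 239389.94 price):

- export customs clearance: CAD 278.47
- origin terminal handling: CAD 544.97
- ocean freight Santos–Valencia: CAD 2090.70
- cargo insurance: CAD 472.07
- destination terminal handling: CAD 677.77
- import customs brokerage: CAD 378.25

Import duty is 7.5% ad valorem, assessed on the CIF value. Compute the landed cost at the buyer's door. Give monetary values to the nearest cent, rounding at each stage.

Total landed cost: CAD 261155.18

FOB: the seller bears costs until goods are on board at the origin port; the buyer bears freight, insurance and all costs thereafter.
Already in the invoice (seller's account under FOB): export clearance, origin terminal — exclude.
CIF value = FOB price + freight + insurance = 239389.94 + 2090.70 + 472.07 = 241952.71
Import duty = 241952.71 × 7.5% = 18146.45
Buyer bears: freight 2090.70 + insurance 472.07 + destination terminal 677.77 + brokerage 378.25 + duty 18146.45 = 21765.24
Landed cost = invoice 239389.94 + 21765.24 = 261155.18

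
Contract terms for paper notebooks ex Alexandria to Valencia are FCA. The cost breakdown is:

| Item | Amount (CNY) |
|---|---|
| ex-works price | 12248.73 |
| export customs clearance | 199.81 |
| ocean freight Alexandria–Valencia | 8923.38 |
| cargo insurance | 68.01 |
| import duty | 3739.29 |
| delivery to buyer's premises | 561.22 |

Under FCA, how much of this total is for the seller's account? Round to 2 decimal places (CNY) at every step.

Seller's account: CNY 12448.54

FCA: the seller delivers export-cleared goods to the carrier; the buyer bears costs from that point.
Seller's account: goods 12248.73 + export clearance 199.81 = 12448.54
Buyer's account: freight 8923.38 + insurance 68.01 + duty 3739.29 + delivery 561.22 = 13291.90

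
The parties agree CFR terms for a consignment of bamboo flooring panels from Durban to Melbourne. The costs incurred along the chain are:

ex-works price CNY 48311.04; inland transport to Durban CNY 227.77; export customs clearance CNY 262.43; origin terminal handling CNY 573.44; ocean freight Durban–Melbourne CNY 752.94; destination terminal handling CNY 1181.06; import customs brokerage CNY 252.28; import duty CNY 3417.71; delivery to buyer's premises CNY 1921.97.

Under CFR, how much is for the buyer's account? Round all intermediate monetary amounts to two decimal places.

Buyer's account: CNY 6773.02

CFR: the seller pays costs through ocean freight to the destination port, but not insurance.
Seller's account: goods 48311.04 + inland to port 227.77 + export clearance 262.43 + origin terminal 573.44 + freight 752.94 = 50127.62
Buyer's account: destination terminal 1181.06 + brokerage 252.28 + duty 3417.71 + delivery 1921.97 = 6773.02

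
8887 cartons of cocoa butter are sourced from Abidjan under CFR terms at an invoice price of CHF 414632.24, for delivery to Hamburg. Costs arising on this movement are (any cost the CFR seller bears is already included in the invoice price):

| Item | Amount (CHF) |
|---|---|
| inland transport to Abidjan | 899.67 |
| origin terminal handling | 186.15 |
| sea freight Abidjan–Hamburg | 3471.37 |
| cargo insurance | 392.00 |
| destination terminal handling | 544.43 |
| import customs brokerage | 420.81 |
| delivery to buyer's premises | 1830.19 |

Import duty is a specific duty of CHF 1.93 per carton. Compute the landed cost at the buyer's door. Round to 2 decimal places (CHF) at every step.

Total landed cost: CHF 434971.58

CFR: the seller pays costs through ocean freight to the destination port, but not insurance.
Already in the invoice (seller's account under CFR): inland to port, origin terminal, freight — exclude.
CIF value = CFR price + insurance = 414632.24 + 392.00 = 415024.24
Import duty = 8887 × 1.93 = 17151.91
Buyer bears: insurance 392.00 + destination terminal 544.43 + brokerage 420.81 + delivery 1830.19 + duty 17151.91 = 20339.34
Landed cost = invoice 414632.24 + 20339.34 = 434971.58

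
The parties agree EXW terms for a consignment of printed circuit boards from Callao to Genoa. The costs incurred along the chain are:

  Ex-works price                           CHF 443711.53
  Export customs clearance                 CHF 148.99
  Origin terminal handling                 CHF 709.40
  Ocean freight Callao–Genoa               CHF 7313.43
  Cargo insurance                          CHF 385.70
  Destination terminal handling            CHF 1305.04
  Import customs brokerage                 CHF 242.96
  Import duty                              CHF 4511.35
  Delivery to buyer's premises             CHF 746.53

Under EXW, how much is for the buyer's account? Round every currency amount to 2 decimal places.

Buyer's account: CHF 15363.40

EXW: the seller makes goods available at their premises; the buyer bears all onward costs.
Seller's account: goods 443711.53 = 443711.53
Buyer's account: export clearance 148.99 + origin terminal 709.40 + freight 7313.43 + insurance 385.70 + destination terminal 1305.04 + brokerage 242.96 + duty 4511.35 + delivery 746.53 = 15363.40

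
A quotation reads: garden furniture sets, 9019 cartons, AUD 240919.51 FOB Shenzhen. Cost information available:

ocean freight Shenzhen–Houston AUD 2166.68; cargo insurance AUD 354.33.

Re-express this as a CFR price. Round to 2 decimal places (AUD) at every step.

CFR price: AUD 243086.19

Not relevant to the conversion: insurance — on the buyer under both terms; not part of either seller's price.
From FOB to CFR, the seller additionally bears: freight.
CFR price = 240919.51 + 2166.68 = 243086.19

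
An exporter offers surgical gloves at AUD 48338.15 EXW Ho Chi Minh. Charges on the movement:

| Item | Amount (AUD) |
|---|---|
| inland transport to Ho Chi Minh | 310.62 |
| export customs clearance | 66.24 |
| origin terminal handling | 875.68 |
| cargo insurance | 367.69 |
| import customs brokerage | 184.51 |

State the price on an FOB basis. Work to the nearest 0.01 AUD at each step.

FOB price: AUD 49590.69

Not relevant to the conversion: brokerage, insurance — on the buyer under both terms; not part of either seller's price.
From EXW to FOB, the seller additionally bears: inland to port, export clearance, origin terminal.
FOB price = 48338.15 + 310.62 + 66.24 + 875.68 = 49590.69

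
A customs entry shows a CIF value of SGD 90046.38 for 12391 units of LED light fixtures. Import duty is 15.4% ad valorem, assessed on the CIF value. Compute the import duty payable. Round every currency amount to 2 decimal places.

Import duty = 90046.38 × 15.4% = 13867.14

Import duty: SGD 13867.14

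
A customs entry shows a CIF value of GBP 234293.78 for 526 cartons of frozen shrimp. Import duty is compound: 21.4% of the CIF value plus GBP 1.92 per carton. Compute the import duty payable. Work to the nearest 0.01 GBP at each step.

Import duty: GBP 51148.79

Ad valorem component: 234293.78 × 21.4% = 50138.87
Specific component: 526 × 1.92 = 1009.92
Import duty = 50138.87 + 1009.92 = 51148.79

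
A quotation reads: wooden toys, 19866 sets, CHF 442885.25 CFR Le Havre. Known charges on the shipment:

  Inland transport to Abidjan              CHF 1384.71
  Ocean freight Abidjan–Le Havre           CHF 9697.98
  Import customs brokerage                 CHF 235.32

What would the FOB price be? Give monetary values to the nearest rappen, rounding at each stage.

Not relevant to the conversion: inland to port — on the seller under both CFR and FOB; already in the CFR price and stays in the FOB price. brokerage — on the buyer under both terms; not part of either seller's price.
From CFR to FOB, the seller no longer bears: freight.
FOB price = 442885.25 − 9697.98 = 433187.27

FOB price: CHF 433187.27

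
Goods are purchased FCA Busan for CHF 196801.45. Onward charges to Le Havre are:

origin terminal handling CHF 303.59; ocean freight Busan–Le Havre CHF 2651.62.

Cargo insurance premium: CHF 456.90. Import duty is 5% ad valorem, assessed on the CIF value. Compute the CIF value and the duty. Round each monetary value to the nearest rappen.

CIF value: CHF 200213.56; import duty: CHF 10010.68

CIF = FCA price + pre-shipment costs + freight + insurance
CIF = 196801.45 + 303.59 + 2651.62 + 456.90 = 200213.56
Import duty = 200213.56 × 5% = 10010.68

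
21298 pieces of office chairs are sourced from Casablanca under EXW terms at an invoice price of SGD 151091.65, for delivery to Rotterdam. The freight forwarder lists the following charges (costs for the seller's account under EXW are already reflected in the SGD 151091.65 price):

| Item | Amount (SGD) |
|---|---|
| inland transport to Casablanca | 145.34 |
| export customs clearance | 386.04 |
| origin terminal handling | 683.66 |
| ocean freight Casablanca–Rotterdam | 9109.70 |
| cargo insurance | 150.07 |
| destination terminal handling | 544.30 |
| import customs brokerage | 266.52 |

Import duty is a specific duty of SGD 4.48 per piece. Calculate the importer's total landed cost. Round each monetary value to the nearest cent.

Total landed cost: SGD 257792.32

EXW: the seller makes goods available at their premises; the buyer bears all onward costs.
CIF value = EXW price + inland to port + export clearance + origin terminal + freight + insurance = 151091.65 + 145.34 + 386.04 + 683.66 + 9109.70 + 150.07 = 161566.46
Import duty = 21298 × 4.48 = 95415.04
Buyer bears: inland to port 145.34 + export clearance 386.04 + origin terminal 683.66 + freight 9109.70 + insurance 150.07 + destination terminal 544.30 + brokerage 266.52 + duty 95415.04 = 106700.67
Landed cost = invoice 151091.65 + 106700.67 = 257792.32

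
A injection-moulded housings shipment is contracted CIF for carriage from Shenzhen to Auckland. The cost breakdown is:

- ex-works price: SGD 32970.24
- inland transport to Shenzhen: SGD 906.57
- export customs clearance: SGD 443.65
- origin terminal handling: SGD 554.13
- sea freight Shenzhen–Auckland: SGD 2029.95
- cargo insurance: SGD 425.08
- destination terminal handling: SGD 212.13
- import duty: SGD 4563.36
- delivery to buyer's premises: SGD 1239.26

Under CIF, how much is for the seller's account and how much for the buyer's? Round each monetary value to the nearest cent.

Seller: SGD 37329.62; buyer: SGD 6014.75

CIF: the seller pays costs through ocean freight and marine insurance to the destination port.
Seller's account: goods 32970.24 + inland to port 906.57 + export clearance 443.65 + origin terminal 554.13 + freight 2029.95 + insurance 425.08 = 37329.62
Buyer's account: destination terminal 212.13 + duty 4563.36 + delivery 1239.26 = 6014.75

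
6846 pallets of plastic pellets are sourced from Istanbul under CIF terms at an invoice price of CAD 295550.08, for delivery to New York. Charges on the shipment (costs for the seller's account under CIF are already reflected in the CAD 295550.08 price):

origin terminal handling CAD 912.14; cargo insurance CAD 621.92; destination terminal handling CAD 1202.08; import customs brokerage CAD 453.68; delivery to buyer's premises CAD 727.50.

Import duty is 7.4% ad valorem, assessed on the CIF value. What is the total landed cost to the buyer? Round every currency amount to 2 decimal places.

CIF: the seller pays costs through ocean freight and marine insurance to the destination port.
Already in the invoice (seller's account under CIF): origin terminal, insurance — exclude.
The CIF price already equals the CIF value: 295550.08
Import duty = 295550.08 × 7.4% = 21870.71
Buyer bears: destination terminal 1202.08 + brokerage 453.68 + delivery 727.50 + duty 21870.71 = 24253.97
Landed cost = invoice 295550.08 + 24253.97 = 319804.05

Total landed cost: CAD 319804.05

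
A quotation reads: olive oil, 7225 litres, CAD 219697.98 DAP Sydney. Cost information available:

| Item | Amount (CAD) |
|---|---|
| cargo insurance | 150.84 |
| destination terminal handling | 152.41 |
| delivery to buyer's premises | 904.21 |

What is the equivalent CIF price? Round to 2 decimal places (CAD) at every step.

Not relevant to the conversion: insurance — on the seller under both DAP and CIF; already in the DAP price and stays in the CIF price.
From DAP to CIF, the seller no longer bears: destination terminal, delivery.
CIF price = 219697.98 − 152.41 − 904.21 = 218641.36

CIF price: CAD 218641.36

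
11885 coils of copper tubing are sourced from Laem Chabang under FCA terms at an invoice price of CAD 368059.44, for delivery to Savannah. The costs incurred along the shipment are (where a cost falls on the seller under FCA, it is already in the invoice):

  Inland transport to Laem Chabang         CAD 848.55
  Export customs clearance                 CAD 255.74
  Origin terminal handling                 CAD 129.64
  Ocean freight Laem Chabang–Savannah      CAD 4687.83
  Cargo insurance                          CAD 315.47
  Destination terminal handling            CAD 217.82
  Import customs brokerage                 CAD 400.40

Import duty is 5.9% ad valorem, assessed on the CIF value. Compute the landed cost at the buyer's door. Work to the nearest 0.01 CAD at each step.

FCA: the seller delivers export-cleared goods to the carrier; the buyer bears costs from that point.
Already in the invoice (seller's account under FCA): inland to port, export clearance — exclude.
CIF value = FCA price + origin terminal + freight + insurance = 368059.44 + 129.64 + 4687.83 + 315.47 = 373192.38
Import duty = 373192.38 × 5.9% = 22018.35
Buyer bears: origin terminal 129.64 + freight 4687.83 + insurance 315.47 + destination terminal 217.82 + brokerage 400.40 + duty 22018.35 = 27769.51
Landed cost = invoice 368059.44 + 27769.51 = 395828.95

Total landed cost: CAD 395828.95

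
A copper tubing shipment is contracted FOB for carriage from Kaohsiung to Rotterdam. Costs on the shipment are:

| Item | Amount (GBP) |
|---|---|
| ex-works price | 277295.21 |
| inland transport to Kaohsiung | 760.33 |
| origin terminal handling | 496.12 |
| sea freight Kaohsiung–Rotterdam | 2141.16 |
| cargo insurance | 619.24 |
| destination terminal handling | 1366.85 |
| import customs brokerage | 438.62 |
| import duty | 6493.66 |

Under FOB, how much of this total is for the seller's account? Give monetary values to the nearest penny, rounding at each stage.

Seller's account: GBP 278551.66

FOB: the seller bears costs until goods are on board at the origin port; the buyer bears freight, insurance and all costs thereafter.
Seller's account: goods 277295.21 + inland to port 760.33 + origin terminal 496.12 = 278551.66
Buyer's account: freight 2141.16 + insurance 619.24 + destination terminal 1366.85 + brokerage 438.62 + duty 6493.66 = 11059.53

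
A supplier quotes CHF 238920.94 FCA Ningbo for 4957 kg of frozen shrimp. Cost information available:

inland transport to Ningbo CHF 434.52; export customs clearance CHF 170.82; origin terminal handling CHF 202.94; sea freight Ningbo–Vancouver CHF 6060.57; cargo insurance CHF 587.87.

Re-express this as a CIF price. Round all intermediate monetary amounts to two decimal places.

CIF price: CHF 245772.32

Not relevant to the conversion: inland to port, export clearance — on the seller under both FCA and CIF; already in the FCA price and stays in the CIF price.
From FCA to CIF, the seller additionally bears: origin terminal, freight, insurance.
CIF price = 238920.94 + 202.94 + 6060.57 + 587.87 = 245772.32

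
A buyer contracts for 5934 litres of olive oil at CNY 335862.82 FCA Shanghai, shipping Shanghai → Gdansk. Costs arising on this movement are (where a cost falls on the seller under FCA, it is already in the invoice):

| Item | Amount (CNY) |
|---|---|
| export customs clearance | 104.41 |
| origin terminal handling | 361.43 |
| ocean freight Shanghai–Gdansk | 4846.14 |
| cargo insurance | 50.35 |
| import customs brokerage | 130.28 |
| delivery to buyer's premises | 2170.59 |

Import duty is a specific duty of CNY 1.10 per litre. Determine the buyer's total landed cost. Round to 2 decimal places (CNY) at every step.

FCA: the seller delivers export-cleared goods to the carrier; the buyer bears costs from that point.
Already in the invoice (seller's account under FCA): export clearance — exclude.
CIF value = FCA price + origin terminal + freight + insurance = 335862.82 + 361.43 + 4846.14 + 50.35 = 341120.74
Import duty = 5934 × 1.10 = 6527.40
Buyer bears: origin terminal 361.43 + freight 4846.14 + insurance 50.35 + brokerage 130.28 + delivery 2170.59 + duty 6527.40 = 14086.19
Landed cost = invoice 335862.82 + 14086.19 = 349949.01

Total landed cost: CNY 349949.01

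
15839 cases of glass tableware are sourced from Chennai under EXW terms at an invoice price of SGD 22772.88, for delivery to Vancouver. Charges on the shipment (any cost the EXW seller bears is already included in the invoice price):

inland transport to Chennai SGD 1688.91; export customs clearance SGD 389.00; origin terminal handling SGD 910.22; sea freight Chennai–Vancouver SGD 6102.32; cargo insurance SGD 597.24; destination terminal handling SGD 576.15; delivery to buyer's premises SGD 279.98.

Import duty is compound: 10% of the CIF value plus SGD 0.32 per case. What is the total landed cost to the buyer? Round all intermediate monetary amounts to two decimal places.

Total landed cost: SGD 41631.24

EXW: the seller makes goods available at their premises; the buyer bears all onward costs.
CIF value = EXW price + inland to port + export clearance + origin terminal + freight + insurance = 22772.88 + 1688.91 + 389.00 + 910.22 + 6102.32 + 597.24 = 32460.57
Ad valorem component: 32460.57 × 10% = 3246.06
Specific component: 15839 × 0.32 = 5068.48
Import duty = 3246.06 + 5068.48 = 8314.54
Buyer bears: inland to port 1688.91 + export clearance 389.00 + origin terminal 910.22 + freight 6102.32 + insurance 597.24 + destination terminal 576.15 + delivery 279.98 + duty 8314.54 = 18858.36
Landed cost = invoice 22772.88 + 18858.36 = 41631.24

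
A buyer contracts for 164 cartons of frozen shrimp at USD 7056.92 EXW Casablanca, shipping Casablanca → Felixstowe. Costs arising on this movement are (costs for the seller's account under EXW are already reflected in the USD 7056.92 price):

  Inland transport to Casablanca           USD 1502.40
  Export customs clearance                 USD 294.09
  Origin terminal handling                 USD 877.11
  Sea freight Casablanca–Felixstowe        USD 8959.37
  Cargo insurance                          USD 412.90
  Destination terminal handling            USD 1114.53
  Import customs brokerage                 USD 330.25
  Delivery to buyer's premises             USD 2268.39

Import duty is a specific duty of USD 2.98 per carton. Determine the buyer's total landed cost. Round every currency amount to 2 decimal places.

Total landed cost: USD 23304.68

EXW: the seller makes goods available at their premises; the buyer bears all onward costs.
CIF value = EXW price + inland to port + export clearance + origin terminal + freight + insurance = 7056.92 + 1502.40 + 294.09 + 877.11 + 8959.37 + 412.90 = 19102.79
Import duty = 164 × 2.98 = 488.72
Buyer bears: inland to port 1502.40 + export clearance 294.09 + origin terminal 877.11 + freight 8959.37 + insurance 412.90 + destination terminal 1114.53 + brokerage 330.25 + delivery 2268.39 + duty 488.72 = 16247.76
Landed cost = invoice 7056.92 + 16247.76 = 23304.68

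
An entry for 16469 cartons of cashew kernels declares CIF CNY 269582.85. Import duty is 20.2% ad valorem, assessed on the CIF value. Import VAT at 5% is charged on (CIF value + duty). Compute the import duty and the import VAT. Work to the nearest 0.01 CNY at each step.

Import duty = 269582.85 × 20.2% = 54455.74
VAT base = CIF + duty = 269582.85 + 54455.74 = 324038.59
Import VAT = 324038.59 × 5% = 16201.93

Import duty: CNY 54455.74; import VAT: CNY 16201.93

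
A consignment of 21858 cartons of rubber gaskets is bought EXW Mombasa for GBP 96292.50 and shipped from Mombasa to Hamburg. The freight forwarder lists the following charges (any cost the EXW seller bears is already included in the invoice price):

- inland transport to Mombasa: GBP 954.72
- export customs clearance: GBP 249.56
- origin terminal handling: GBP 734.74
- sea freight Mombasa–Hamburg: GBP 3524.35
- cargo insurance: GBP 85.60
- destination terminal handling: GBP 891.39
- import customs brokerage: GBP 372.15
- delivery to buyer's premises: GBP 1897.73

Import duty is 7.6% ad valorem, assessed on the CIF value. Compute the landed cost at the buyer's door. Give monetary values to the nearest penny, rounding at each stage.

Total landed cost: GBP 112742.69

EXW: the seller makes goods available at their premises; the buyer bears all onward costs.
CIF value = EXW price + inland to port + export clearance + origin terminal + freight + insurance = 96292.50 + 954.72 + 249.56 + 734.74 + 3524.35 + 85.60 = 101841.47
Import duty = 101841.47 × 7.6% = 7739.95
Buyer bears: inland to port 954.72 + export clearance 249.56 + origin terminal 734.74 + freight 3524.35 + insurance 85.60 + destination terminal 891.39 + brokerage 372.15 + delivery 1897.73 + duty 7739.95 = 16450.19
Landed cost = invoice 96292.50 + 16450.19 = 112742.69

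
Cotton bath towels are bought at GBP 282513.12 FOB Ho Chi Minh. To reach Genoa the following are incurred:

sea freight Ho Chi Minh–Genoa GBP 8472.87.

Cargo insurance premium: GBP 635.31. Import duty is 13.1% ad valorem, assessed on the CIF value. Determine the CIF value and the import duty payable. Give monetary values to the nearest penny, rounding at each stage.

CIF = FOB price + freight + insurance
CIF = 282513.12 + 8472.87 + 635.31 = 291621.30
Import duty = 291621.30 × 13.1% = 38202.39

CIF value: GBP 291621.30; import duty: GBP 38202.39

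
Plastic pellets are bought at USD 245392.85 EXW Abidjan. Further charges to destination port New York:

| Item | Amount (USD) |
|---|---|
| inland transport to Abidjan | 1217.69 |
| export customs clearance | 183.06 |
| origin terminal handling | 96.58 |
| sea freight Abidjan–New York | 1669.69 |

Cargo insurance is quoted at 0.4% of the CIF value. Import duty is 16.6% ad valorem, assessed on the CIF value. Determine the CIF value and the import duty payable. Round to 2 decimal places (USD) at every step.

Let C be the CIF value. C = EXW price + pre-shipment costs + freight + 0.4% × C
C − 0.4% × C = 245392.85 + 1217.69 + 183.06 + 96.58 + 1669.69
0.996 × C = 248559.87
C = 248559.87 / 0.996 = 249558.10
Insurance premium = 0.4% × 249558.10 = 998.23
Import duty = 249558.10 × 16.6% = 41426.64

CIF value: USD 249558.10; import duty: USD 41426.64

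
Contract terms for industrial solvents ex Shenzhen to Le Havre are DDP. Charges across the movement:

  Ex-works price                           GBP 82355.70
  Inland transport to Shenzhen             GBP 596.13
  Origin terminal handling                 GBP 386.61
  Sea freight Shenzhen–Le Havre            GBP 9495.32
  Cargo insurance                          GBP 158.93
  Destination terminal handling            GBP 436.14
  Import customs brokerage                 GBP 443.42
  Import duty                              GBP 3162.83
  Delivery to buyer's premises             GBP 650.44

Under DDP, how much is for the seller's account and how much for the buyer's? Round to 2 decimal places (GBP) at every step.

DDP: the seller bears all costs including import duty.
Seller's account: goods 82355.70 + inland to port 596.13 + origin terminal 386.61 + freight 9495.32 + insurance 158.93 + destination terminal 436.14 + brokerage 443.42 + duty 3162.83 + delivery 650.44 = 97685.52
Buyer's account: 0.00

Seller: GBP 97685.52; buyer: GBP 0.00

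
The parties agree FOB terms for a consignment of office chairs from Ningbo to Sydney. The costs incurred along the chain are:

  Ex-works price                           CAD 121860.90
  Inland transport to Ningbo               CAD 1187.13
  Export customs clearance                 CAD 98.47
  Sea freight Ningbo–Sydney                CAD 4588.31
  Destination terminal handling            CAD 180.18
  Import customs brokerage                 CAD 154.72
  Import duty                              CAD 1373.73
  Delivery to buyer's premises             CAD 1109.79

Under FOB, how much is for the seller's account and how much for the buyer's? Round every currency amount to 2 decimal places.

FOB: the seller bears costs until goods are on board at the origin port; the buyer bears freight, insurance and all costs thereafter.
Seller's account: goods 121860.90 + inland to port 1187.13 + export clearance 98.47 = 123146.50
Buyer's account: freight 4588.31 + destination terminal 180.18 + brokerage 154.72 + duty 1373.73 + delivery 1109.79 = 7406.73

Seller: CAD 123146.50; buyer: CAD 7406.73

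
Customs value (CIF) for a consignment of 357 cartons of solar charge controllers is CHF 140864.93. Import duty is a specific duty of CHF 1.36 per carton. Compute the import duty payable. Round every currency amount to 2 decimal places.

Import duty: CHF 485.52

Import duty = 357 × 1.36 = 485.52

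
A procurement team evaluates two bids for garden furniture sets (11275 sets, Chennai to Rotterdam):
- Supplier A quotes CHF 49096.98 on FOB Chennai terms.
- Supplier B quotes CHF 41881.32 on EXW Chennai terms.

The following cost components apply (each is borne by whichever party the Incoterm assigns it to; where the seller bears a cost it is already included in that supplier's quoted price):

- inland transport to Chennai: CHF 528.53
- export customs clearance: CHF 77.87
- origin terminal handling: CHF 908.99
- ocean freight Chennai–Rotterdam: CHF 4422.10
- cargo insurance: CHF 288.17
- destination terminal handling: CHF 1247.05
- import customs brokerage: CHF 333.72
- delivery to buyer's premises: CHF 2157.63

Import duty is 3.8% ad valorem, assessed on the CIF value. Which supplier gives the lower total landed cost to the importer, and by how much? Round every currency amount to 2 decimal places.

Supplier B is cheaper by CHF 5916.88

Supplier A (FOB):
CIF value = FOB price + freight + insurance = 49096.98 + 4422.10 + 288.17 = 53807.25
Import duty = 53807.25 × 3.8% = 2044.68
Buyer bears (A): 4422.10 + 288.17 + 1247.05 + 333.72 + 2157.63 = 8448.67
Landed cost (A) = invoice 49096.98 + 8448.67 + duty 2044.68 = 59590.33
Supplier B (EXW):
CIF value = EXW price + inland to port + export clearance + origin terminal + freight + insurance = 41881.32 + 528.53 + 77.87 + 908.99 + 4422.10 + 288.17 = 48106.98
Import duty = 48106.98 × 3.8% = 1828.07
Buyer bears (B): 528.53 + 77.87 + 908.99 + 4422.10 + 288.17 + 1247.05 + 333.72 + 2157.63 = 9964.06
Landed cost (B) = invoice 41881.32 + 9964.06 + duty 1828.07 = 53673.45
Difference = |59590.33 − 53673.45| = 5916.88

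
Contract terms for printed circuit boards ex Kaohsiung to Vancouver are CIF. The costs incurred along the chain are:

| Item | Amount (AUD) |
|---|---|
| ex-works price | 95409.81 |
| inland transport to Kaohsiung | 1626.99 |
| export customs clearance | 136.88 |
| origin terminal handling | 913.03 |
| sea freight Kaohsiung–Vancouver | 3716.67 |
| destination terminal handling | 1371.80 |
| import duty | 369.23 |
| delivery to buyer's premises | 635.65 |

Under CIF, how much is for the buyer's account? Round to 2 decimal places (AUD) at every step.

CIF: the seller pays costs through ocean freight and marine insurance to the destination port.
Seller's account: goods 95409.81 + inland to port 1626.99 + export clearance 136.88 + origin terminal 913.03 + freight 3716.67 = 101803.38
Buyer's account: destination terminal 1371.80 + duty 369.23 + delivery 635.65 = 2376.68

Buyer's account: AUD 2376.68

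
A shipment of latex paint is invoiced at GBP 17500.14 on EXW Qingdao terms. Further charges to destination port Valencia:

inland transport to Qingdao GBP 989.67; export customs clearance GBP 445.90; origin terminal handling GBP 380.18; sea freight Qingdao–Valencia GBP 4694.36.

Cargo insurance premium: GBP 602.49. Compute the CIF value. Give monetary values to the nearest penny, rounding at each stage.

CIF value: GBP 24612.74

CIF = EXW price + pre-shipment costs + freight + insurance
CIF = 17500.14 + 989.67 + 445.90 + 380.18 + 4694.36 + 602.49 = 24612.74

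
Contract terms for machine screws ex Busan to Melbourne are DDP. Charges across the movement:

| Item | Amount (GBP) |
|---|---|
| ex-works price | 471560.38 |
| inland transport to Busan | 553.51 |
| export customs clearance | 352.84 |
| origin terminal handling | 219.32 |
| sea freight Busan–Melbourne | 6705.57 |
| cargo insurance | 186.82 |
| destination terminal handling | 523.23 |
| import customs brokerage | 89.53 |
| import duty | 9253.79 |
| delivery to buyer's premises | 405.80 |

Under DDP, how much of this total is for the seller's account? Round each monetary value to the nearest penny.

Seller's account: GBP 489850.79

DDP: the seller bears all costs including import duty.
Seller's account: goods 471560.38 + inland to port 553.51 + export clearance 352.84 + origin terminal 219.32 + freight 6705.57 + insurance 186.82 + destination terminal 523.23 + brokerage 89.53 + duty 9253.79 + delivery 405.80 = 489850.79
Buyer's account: 0.00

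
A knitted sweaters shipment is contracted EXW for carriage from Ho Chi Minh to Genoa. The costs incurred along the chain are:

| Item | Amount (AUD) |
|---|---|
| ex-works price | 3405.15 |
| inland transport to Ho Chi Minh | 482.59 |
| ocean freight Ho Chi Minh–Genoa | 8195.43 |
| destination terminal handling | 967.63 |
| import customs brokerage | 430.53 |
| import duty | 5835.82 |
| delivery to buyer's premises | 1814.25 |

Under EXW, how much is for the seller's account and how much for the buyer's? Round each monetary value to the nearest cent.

EXW: the seller makes goods available at their premises; the buyer bears all onward costs.
Seller's account: goods 3405.15 = 3405.15
Buyer's account: inland to port 482.59 + freight 8195.43 + destination terminal 967.63 + brokerage 430.53 + duty 5835.82 + delivery 1814.25 = 17726.25

Seller: AUD 3405.15; buyer: AUD 17726.25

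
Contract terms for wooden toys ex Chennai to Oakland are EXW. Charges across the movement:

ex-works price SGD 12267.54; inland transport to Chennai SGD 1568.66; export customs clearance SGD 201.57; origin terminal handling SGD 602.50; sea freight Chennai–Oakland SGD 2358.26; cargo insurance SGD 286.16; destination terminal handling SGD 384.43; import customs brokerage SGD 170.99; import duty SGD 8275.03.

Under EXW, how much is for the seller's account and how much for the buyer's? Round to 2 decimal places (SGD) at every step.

EXW: the seller makes goods available at their premises; the buyer bears all onward costs.
Seller's account: goods 12267.54 = 12267.54
Buyer's account: inland to port 1568.66 + export clearance 201.57 + origin terminal 602.50 + freight 2358.26 + insurance 286.16 + destination terminal 384.43 + brokerage 170.99 + duty 8275.03 = 13847.60

Seller: SGD 12267.54; buyer: SGD 13847.60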